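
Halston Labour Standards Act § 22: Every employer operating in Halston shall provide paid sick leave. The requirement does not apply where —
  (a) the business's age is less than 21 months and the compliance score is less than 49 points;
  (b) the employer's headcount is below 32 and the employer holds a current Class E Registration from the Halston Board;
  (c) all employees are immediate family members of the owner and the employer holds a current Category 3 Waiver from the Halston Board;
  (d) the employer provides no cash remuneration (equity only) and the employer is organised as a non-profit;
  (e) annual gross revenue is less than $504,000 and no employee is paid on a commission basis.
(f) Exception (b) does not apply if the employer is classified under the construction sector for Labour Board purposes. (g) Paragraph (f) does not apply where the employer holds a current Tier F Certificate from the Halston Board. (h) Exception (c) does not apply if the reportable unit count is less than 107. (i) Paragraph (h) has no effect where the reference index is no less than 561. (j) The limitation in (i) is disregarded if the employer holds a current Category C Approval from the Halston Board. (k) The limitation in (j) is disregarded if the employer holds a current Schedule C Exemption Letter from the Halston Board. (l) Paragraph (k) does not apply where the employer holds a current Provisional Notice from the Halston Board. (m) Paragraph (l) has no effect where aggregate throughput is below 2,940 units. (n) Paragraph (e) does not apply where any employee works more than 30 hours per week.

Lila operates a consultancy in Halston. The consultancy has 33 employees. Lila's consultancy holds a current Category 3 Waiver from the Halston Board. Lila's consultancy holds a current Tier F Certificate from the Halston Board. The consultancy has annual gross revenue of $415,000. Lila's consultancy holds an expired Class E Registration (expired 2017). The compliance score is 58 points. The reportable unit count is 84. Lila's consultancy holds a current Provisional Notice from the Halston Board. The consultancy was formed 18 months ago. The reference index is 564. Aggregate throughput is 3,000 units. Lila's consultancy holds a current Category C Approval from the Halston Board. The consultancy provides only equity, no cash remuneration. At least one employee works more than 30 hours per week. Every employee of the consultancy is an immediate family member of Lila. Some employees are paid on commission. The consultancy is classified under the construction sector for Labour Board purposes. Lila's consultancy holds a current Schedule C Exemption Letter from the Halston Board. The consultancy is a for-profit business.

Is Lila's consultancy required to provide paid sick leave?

Exception (a) requires that the compliance score is less than 49 points; but the compliance score is 58 points, not less than 49 points, so (a) is unavailable.
Exception (b) does not apply: the employer's headcount is 33, not below 32.
Exception (c)'s conditions are all satisfied: every employee is an immediate family member; a current Category 3 Waiver is held. But: (h) operates against (c): the reportable unit count is 84, less than the 107 limit. (i) would limit (h) — the reference index is 564, meeting the 561 threshold — but (j) sets (i) aside: (j) applies — a current Category C Approval is held. (k) is triggered (a current Schedule C Exemption Letter is held), but is displaced by (l): (l) operates against (k): a current Provisional Notice is held. (m) is not engaged (aggregate throughput is 3,000 units, not below 2,940 units), so (l) stands. So (c) is unavailable.
Exception (d) requires that the employer is organised as a non-profit; but the employer is for-profit, so (d) is unavailable.
Exception (e) fails — some employees are paid on commission.
Every exception is unavailable, so the rule governs.

Yes — Lila's consultancy must provide paid sick leave.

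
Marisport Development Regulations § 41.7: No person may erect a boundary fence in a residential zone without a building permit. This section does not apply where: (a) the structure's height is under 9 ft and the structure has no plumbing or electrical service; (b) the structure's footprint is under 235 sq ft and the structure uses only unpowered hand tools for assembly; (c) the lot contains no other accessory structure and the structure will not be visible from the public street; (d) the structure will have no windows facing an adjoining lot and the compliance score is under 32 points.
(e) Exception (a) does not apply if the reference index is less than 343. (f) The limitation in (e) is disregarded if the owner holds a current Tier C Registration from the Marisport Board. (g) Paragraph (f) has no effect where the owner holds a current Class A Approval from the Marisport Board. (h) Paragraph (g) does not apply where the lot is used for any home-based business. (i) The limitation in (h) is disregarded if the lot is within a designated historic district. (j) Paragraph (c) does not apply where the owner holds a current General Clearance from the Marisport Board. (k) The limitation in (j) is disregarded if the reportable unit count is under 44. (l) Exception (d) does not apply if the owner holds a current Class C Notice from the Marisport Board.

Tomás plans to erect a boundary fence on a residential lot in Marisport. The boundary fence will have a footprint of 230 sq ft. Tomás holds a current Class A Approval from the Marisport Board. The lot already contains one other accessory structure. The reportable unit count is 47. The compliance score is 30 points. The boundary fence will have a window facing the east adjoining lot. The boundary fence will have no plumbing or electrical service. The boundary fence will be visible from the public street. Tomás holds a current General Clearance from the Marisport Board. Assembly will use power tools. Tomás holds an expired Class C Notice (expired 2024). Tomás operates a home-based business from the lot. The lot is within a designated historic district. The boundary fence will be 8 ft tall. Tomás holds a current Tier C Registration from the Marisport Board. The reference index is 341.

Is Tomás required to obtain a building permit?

Yes — Tomás must obtain a building permit.

Exception (a) is satisfied on its face — the structure's height is 8 ft, under the 9 ft limit; there is no plumbing or electrical service. But: (e) operates against (a): the reference index is 341, less than the 343 limit. (f) is triggered (a current Tier C Registration is held), but is displaced by (g): (g) operates — a current Class A Approval is held. (h) is triggered (a home-based business operates on the lot), but is set aside by (i): (i) is triggered — the lot is in a historic district. (a) is therefore removed.
Exception (b) fails — assembly uses power tools.
Exception (c) does not apply: the lot already has another accessory structure.
Exception (d) fails — a window faces an adjoining lot.
No exception is made out. Tomás falls within the general rule.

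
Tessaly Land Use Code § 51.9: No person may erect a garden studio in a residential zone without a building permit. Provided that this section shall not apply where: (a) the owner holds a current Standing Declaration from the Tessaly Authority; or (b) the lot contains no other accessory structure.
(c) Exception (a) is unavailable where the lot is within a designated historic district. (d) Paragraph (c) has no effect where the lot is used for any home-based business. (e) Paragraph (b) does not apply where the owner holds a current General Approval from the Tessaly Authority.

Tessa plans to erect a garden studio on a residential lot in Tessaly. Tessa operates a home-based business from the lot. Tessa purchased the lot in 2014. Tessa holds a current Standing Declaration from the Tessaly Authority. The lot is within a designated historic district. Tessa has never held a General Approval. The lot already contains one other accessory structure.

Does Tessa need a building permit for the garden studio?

Exception (a)'s conditions are all satisfied: a current Standing Declaration is held. Considering the limiting provisions: (c) operates (the lot is in a historic district), but is itself disapplied by (d): (d) operates against (c): a home-based business operates on the lot. So (a) applies.
Exception (b) requires that the lot contains no other accessory structure; but the lot already has another accessory structure, so (b) is unavailable.

No — exception (a) applies; Tessa does not need a building permit.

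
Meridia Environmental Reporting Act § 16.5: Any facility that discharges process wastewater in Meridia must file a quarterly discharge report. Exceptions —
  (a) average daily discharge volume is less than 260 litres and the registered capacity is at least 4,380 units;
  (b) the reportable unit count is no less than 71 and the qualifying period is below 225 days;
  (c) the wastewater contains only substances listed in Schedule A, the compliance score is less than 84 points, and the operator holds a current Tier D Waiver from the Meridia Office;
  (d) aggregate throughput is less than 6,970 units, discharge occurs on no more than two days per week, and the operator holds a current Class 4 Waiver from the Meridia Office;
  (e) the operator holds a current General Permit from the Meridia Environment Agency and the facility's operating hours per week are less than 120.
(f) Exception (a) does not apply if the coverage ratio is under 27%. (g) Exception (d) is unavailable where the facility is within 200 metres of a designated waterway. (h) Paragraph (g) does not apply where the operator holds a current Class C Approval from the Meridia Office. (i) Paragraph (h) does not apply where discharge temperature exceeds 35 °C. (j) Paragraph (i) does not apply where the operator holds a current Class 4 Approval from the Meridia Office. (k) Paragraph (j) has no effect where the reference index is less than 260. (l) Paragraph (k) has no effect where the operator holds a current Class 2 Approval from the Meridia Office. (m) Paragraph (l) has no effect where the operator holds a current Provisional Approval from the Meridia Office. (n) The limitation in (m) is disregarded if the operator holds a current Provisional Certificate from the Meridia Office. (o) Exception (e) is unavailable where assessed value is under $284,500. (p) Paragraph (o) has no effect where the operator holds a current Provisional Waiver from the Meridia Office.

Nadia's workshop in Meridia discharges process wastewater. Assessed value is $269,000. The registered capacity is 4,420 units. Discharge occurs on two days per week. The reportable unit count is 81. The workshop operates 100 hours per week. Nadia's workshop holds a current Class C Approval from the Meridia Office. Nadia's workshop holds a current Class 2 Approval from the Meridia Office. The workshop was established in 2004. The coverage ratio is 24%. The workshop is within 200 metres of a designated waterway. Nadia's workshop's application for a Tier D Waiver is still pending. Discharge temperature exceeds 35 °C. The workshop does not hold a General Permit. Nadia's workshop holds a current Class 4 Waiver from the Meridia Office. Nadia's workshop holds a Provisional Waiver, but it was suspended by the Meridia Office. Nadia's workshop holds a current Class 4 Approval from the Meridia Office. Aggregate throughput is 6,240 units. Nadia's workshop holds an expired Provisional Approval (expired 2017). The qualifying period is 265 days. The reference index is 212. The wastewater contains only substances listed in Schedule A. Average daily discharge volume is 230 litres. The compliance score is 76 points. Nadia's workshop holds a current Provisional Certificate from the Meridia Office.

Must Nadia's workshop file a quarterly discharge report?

No — exception (d) applies; Nadia's workshop is not required to file a quarterly discharge report.

All of (a)'s requirements are met (average daily discharge volume is 230 litres, less than the 260 litres limit; the registered capacity is 4,420 units, meeting the 4,380 units threshold). But applying paragraph (f): (f) applies — the coverage ratio is 24%, under the 27% limit. (a) is therefore removed.
Exception (b) fails — the qualifying period is 265 days, not below 225 days.
Exception (c) fails — there is no Tier D Waiver in force.
Exception (d): aggregate throughput is 6,240 units, less than the 6,970 units limit; discharge occurs on no more than two days per week; a current Class 4 Waiver is held — every condition holds. Under paragraphs (g)–(n): (g) is triggered (the workshop is within 200 m of a designated waterway), but is overridden by (h): (h) operates against (g): a current Class C Approval is held. (i) operates (discharge temperature exceeds 35 °C), but is set aside by (j): (j) is triggered — a current Class 4 Approval is held. (k) is triggered (the reference index is 212, less than the 260 limit), but is overridden by (l): (l) operates against (k): a current Class 2 Approval is held. (m) is inapplicable (there is no Provisional Approval in force), so (l) stands. (d) remains available.
Exception (e) does not apply: no General Permit is held.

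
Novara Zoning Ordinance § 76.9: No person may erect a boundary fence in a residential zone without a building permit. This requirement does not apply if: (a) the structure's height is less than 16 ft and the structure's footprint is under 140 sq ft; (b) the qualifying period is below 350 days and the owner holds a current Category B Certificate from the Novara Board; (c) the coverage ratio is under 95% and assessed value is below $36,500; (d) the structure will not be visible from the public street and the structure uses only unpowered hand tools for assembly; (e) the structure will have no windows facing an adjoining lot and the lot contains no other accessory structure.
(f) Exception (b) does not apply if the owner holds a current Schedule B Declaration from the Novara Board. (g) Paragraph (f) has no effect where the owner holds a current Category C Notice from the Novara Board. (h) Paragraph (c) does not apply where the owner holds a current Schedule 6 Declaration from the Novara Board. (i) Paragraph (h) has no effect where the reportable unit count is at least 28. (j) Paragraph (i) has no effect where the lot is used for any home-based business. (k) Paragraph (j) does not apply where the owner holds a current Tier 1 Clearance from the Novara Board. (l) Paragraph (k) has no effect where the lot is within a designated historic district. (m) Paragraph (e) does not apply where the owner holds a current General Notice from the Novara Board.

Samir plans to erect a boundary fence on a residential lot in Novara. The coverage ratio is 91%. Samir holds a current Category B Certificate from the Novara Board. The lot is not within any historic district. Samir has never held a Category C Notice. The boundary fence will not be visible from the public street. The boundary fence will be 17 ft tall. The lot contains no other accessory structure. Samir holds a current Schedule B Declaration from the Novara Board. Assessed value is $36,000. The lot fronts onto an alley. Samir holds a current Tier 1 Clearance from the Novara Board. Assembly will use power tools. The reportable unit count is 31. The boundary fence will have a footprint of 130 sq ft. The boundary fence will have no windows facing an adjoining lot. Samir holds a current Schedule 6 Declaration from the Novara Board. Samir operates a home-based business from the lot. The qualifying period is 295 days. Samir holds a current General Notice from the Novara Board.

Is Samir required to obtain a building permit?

Exception (a) does not apply: the structure's height is 17 ft, not less than 16 ft.
Exception (b): the qualifying period is 295 days, below the 350 days limit; a current Category B Certificate is held — every condition holds. But: (f) operates against (b): a current Schedule B Declaration is held. (g), which would lift (f), is not triggered — there is no Category C Notice in force. So (b) is unavailable.
All of (c)'s requirements are met (the coverage ratio is 91%, under the 95% limit; assessed value is $36,000, below the $36,500 limit). Considering the limiting provisions: (h) would limit (c) — a current Schedule 6 Declaration is held — but (i) sets (h) aside: (i) operates against (h): the reportable unit count is 31, meeting the 28 threshold. (j) would limit (i) — a home-based business operates on the lot — but (k) sets (j) aside: (k) is triggered — a current Tier 1 Clearance is held. (l), which would lift (k), is inapplicable — the lot is not in a historic district. So (c) applies.
Exception (d) requires that the structure uses only unpowered hand tools for assembly; but assembly uses power tools, so (d) is unavailable.
Exception (e)'s conditions are all satisfied: no windows face an adjoining lot; the lot has no other accessory structure. However, paragraph (m) must be considered: (m) operates against (e): a current General Notice is held. So (e) is unavailable.

No — exception (c) applies; Samir does not need a building permit.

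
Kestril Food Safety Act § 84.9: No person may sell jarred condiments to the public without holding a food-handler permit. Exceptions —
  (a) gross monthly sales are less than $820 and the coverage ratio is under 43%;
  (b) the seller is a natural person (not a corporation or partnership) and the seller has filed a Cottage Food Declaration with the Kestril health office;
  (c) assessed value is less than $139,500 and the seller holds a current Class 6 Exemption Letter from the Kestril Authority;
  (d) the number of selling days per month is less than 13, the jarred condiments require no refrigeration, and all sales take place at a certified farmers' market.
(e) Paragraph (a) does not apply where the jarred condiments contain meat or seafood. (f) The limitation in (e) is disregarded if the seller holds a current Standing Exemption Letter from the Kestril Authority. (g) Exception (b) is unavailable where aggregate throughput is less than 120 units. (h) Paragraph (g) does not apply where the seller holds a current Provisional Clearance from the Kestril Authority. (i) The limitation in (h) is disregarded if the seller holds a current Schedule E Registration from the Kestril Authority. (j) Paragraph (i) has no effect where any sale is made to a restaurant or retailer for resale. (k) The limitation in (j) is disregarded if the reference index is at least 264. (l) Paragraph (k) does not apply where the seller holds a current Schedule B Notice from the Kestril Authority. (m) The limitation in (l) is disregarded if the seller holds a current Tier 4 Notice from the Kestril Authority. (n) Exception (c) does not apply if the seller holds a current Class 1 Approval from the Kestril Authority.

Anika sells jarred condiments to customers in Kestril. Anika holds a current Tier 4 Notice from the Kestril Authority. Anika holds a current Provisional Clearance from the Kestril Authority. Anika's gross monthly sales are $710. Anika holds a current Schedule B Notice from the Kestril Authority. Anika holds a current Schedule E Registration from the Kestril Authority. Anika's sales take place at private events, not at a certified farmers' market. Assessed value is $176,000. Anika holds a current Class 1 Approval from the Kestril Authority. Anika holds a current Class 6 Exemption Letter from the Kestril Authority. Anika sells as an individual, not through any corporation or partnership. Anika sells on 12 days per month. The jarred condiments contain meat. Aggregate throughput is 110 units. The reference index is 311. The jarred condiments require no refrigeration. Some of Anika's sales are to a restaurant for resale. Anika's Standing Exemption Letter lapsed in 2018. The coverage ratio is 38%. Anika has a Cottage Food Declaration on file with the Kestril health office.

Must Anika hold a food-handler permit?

Yes — Anika must hold a food-handler permit.

All of (a)'s requirements are met (gross monthly sales are $710, less than the $820 limit; the coverage ratio is 38%, under the 43% limit). However, paragraphs (e)–(f) must be considered: (e) operates against (a): the jarred condiments contain meat. (f) is not engaged (no current Standing Exemption Letter is held), so (e) stands. Exception (a) does not apply.
Exception (b)'s conditions are all satisfied: the seller is a natural person; a Cottage Food Declaration is on file. However, paragraphs (g)–(m) must be considered: (g) operates against (b): aggregate throughput is 110 units, less than the 120 units limit. (h) applies (a current Provisional Clearance is held), but is overridden by (i): (i) applies — a current Schedule E Registration is held. (j) would limit (i) — some sales are to a restaurant for resale — but (k) sets (j) aside: (k) applies — the reference index is 311, meeting the 264 threshold. (l) is engaged (a current Schedule B Notice is held), but is displaced by (m): (m) operates — a current Tier 4 Notice is held. So (b) is unavailable.
Exception (c) fails — assessed value is $176,000, not less than $139,500.
Exception (d) requires that all sales take place at a certified farmers' market; but sales are at private events, not a certified farmers' market, so (d) is unavailable.
No exception is made out. Anika falls within the general rule.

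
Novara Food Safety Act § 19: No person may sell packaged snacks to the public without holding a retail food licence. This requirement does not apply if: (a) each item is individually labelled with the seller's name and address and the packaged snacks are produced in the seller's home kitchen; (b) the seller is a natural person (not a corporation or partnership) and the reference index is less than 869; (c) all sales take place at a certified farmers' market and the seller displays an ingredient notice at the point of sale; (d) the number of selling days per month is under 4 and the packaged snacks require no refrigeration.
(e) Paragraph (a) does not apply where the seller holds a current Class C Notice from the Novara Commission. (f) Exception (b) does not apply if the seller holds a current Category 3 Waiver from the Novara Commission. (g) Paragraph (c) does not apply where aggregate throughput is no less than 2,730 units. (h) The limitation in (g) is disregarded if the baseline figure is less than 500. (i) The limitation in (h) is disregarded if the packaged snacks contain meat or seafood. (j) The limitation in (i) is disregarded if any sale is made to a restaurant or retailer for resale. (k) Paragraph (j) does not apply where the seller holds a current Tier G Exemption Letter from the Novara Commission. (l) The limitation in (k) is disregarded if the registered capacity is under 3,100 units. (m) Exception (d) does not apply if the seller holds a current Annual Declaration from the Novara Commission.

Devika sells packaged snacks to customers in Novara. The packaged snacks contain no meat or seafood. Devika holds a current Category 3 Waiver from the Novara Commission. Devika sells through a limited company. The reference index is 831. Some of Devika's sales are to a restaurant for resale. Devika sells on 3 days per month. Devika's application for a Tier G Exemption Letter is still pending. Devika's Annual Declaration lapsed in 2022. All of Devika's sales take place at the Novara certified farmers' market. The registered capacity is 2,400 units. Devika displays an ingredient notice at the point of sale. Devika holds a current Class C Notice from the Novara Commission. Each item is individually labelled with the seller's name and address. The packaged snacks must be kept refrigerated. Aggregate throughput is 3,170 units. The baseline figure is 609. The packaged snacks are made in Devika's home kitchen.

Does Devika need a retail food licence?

Yes — Devika must hold a retail food licence.

Exception (a) is satisfied on its face — items are individually labelled; the packaged snacks are home-kitchen produced. Turning to paragraph (e): (e) is engaged — a current Class C Notice is held. (a) is therefore removed.
Exception (b) does not apply: the seller operates through a limited company.
Exception (c) is satisfied on its face — all sales are at a certified farmers' market; an ingredient notice is displayed. However, paragraphs (g)–(l) must be considered: (g) applies — aggregate throughput is 3,170 units, meeting the 2,730 units threshold. (h), which would lift (g), does not operate here — the baseline figure is 609, not less than 500. So (c) is unavailable.
Exception (d) fails — the packaged snacks require refrigeration.
No exception displaces § 19.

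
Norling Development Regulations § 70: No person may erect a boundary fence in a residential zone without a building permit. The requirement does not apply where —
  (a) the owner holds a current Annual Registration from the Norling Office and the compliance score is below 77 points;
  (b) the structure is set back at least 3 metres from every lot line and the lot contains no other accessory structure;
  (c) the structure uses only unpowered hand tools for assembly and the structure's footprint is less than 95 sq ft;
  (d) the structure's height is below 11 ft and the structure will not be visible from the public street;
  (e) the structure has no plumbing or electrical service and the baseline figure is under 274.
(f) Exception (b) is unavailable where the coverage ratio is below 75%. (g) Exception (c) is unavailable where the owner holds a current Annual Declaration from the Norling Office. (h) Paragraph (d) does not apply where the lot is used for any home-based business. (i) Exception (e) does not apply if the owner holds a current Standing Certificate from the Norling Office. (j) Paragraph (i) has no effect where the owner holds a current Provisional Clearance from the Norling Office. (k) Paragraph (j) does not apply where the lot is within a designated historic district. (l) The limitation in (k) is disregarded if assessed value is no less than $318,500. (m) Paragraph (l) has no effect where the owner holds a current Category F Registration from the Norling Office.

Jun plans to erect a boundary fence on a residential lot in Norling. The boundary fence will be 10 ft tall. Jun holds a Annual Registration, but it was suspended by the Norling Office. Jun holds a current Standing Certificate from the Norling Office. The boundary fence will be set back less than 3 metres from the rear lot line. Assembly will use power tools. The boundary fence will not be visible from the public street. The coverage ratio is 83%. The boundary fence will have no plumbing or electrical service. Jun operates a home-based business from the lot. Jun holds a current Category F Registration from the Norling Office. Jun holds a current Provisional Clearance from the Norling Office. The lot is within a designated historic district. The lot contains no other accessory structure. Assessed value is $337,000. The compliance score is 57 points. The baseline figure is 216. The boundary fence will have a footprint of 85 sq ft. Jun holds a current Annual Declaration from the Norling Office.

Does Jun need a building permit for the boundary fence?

Exception (a) requires that the owner holds a current Annual Registration from the Norling Office; but no current Annual Registration is held, so (a) is unavailable.
Exception (b) does not apply: the rear setback is under 3 m.
Exception (c) fails — assembly uses power tools.
Exception (d) is satisfied on its face — the structure's height is 10 ft, below the 11 ft limit; the structure will not be visible from the street. Turning to paragraph (h): (h) operates against (d): a home-based business operates on the lot. (d) is therefore removed.
Exception (e): there is no plumbing or electrical service; the baseline figure is 216, under the 274 limit — every condition holds. Turning to paragraphs (i)–(m): (i) operates against (e): a current Standing Certificate is held. (j) would limit (i) — a current Provisional Clearance is held — but (k) sets (j) aside: (k) operates against (j): the lot is in a historic district. (l) would limit (k) — assessed value is $337,000, meeting the $318,500 threshold — but (m) sets (l) aside: (m) operates — a current Category F Registration is held. (e) is therefore removed.
No exception displaces § 70.

Yes — Jun must obtain a building permit.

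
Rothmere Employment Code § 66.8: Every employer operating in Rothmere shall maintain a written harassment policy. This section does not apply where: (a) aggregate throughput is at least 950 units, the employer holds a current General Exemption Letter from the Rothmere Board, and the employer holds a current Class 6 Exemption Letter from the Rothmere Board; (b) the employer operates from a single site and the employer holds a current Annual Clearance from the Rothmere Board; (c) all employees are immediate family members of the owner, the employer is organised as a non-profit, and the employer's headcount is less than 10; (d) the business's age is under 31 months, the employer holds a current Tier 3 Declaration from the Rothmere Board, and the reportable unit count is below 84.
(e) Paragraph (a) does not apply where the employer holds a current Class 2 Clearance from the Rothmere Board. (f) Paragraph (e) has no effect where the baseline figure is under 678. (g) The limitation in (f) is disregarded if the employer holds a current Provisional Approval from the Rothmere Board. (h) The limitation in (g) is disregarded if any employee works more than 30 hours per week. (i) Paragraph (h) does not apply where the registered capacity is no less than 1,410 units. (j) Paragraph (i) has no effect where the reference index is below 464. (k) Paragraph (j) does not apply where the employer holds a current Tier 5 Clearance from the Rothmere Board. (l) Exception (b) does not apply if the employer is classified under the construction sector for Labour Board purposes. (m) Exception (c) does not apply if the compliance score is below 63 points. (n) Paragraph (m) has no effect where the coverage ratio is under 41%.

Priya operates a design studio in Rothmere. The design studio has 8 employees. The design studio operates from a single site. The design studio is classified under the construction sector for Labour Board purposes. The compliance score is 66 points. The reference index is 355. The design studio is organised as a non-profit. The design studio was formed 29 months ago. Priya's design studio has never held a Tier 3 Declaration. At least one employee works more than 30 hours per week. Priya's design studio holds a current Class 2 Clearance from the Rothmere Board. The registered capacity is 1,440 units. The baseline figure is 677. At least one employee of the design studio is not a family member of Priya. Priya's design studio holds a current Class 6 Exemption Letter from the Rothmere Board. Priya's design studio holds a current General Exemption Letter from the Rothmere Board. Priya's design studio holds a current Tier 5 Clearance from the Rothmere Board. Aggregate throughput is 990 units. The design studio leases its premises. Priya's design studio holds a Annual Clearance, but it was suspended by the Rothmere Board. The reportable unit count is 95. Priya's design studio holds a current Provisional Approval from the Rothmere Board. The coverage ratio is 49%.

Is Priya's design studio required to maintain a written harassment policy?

Yes — Priya's design studio must maintain a written harassment policy.

Exception (a) is satisfied on its face — aggregate throughput is 990 units, meeting the 950 units threshold; a current General Exemption Letter is held; a current Class 6 Exemption Letter is held. But applying paragraphs (e)–(k): (e) is engaged — a current Class 2 Clearance is held. (f) would limit (e) — the baseline figure is 677, under the 678 limit — but (g) sets (f) aside: (g) operates — a current Provisional Approval is held. (h) is engaged (at least one employee exceeds 30 hours/week), but is set aside by (i): (i) applies — the registered capacity is 1,440 units, meeting the 1,410 units threshold. (j) would limit (i) — the reference index is 355, below the 464 limit — but (k) sets (j) aside: (k) is triggered — a current Tier 5 Clearance is held. Exception (a) does not apply.
Exception (b) requires that the employer holds a current Annual Clearance from the Rothmere Board; but there is no Annual Clearance in force, so (b) is unavailable.
Exception (c) requires that all employees are immediate family members of the owner; but at least one employee is not a family member, so (c) is unavailable.
Exception (d) does not apply: the Tier 3 Declaration is not current.
No exception applies. The general rule governs.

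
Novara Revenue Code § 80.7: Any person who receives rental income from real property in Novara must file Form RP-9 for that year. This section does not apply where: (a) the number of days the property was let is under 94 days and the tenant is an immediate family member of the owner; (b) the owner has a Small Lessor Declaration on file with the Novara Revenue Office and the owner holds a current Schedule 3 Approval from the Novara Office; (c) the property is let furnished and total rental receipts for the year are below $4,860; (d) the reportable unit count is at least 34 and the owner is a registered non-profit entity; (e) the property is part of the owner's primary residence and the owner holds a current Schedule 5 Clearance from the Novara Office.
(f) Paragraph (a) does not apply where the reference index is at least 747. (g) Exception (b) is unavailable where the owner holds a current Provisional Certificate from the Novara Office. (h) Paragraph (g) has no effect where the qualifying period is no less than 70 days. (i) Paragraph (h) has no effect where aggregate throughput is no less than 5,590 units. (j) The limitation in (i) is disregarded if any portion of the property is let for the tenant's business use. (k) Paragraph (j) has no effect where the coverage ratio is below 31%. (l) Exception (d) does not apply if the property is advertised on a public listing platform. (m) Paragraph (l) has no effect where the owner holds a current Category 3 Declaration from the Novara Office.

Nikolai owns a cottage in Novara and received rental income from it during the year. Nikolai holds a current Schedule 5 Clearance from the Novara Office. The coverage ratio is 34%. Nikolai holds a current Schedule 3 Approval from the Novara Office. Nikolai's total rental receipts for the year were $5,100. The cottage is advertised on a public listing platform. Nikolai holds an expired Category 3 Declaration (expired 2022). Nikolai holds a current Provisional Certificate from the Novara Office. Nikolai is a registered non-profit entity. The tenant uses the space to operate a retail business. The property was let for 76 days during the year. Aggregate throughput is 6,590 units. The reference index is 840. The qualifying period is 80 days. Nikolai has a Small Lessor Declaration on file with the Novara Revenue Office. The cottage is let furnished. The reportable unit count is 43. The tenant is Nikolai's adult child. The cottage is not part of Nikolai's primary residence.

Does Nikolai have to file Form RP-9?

No — exception (b) applies; Nikolai is not required to file Form RP-9.

Exception (a): the number of days the property was let is 76 days, under the 94 days limit; the tenant is an immediate family member — every condition holds. But: (f) operates against (a): the reference index is 840, meeting the 747 threshold. So (a) is unavailable.
Exception (b) is satisfied on its face — a Small Lessor Declaration is on file; a current Schedule 3 Approval is held. Applying paragraphs (g)–(k): (g) operates (a current Provisional Certificate is held), but is displaced by (h): (h) operates against (g): the qualifying period is 80 days, meeting the 70 days threshold. (i) would limit (h) — aggregate throughput is 6,590 units, meeting the 5,590 units threshold — but (j) sets (i) aside: (j) applies — the space is let for business use. (k) is not engaged (the coverage ratio is 34%, not below 31%), so (j) stands. So (b) applies.
Exception (c) requires that total rental receipts for the year are below $4,860; but total rental receipts for the year are $5,100, not below $4,860, so (c) is unavailable.
All of (d)'s requirements are met (the reportable unit count is 43, meeting the 34 threshold; Nikolai is a registered non-profit). However, paragraphs (l)–(m) must be considered: (l) operates against (d): the property is publicly advertised. (m), which would lift (l), does not operate here — no current Category 3 Declaration is held. (d) is therefore removed.
Exception (e) requires that the property is part of the owner's primary residence; but the cottage is not part of the primary residence, so (e) is unavailable.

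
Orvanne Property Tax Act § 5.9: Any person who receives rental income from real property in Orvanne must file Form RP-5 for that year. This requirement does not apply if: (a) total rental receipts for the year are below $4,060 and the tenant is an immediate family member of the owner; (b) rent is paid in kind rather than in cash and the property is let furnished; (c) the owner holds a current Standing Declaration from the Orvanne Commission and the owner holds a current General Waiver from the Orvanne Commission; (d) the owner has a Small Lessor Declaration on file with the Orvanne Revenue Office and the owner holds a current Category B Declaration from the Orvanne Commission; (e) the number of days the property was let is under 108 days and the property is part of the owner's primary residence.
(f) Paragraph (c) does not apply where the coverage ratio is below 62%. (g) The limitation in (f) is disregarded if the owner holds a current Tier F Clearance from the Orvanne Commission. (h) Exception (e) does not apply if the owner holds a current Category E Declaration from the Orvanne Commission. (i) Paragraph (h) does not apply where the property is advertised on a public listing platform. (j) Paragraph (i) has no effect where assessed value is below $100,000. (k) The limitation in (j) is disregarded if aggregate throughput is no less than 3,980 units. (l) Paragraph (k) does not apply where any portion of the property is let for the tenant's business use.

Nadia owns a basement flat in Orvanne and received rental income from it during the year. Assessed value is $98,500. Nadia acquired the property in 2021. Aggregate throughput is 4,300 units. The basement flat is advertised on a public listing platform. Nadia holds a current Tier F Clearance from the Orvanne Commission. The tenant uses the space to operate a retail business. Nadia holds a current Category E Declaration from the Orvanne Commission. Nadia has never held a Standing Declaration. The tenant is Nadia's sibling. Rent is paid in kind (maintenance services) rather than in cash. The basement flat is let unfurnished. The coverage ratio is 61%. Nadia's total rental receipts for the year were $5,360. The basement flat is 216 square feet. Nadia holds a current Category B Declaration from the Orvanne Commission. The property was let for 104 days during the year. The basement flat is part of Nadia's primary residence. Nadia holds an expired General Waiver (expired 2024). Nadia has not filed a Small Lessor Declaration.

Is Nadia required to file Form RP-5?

Yes — Nadia must file Form RP-5.

Exception (a) fails — total rental receipts for the year are $5,360, not below $4,060.
Exception (b) does not apply: the property is let unfurnished.
Exception (c) fails — no current Standing Declaration is held.
Exception (d) requires that the owner has a Small Lessor Declaration on file with the Orvanne Revenue Office; but no Small Lessor Declaration is on file, so (d) is unavailable.
Exception (e)'s conditions are all satisfied: the number of days the property was let is 104 days, under the 108 days limit; the basement flat is part of the primary residence. However, paragraphs (h)–(l) must be considered: (h) is engaged — a current Category E Declaration is held. (i) would limit (h) — the property is publicly advertised — but (j) sets (i) aside: (j) operates — assessed value is $98,500, below the $100,000 limit. (k) is engaged (aggregate throughput is 4,300 units, meeting the 3,980 units threshold), but is displaced by (l): (l) operates against (k): the space is let for business use. So (e) is unavailable.
Every exception is unavailable, so the rule governs.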